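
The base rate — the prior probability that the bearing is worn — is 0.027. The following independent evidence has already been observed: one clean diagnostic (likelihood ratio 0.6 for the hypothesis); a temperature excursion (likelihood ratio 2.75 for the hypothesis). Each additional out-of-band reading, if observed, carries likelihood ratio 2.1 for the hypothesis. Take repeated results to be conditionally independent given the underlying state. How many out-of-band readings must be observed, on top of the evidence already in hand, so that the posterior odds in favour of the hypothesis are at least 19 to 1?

9

Prior odds = 0.027/0.973 = 27/973.
Combined Bayes factor of the evidence already in hand = 0.6 × 2.75 = 1.65.
Odds after that evidence = (27/973) × 1.65 = 891/19460.
Target odds = 19.
Need 2.1ⁿ ≥ 19 ÷ (891/19460) = 369740/891.
2.1⁸ ≈378.229 falls short of 369740/891 but 2.1⁹ ≈794.28 reaches it, so n = 9.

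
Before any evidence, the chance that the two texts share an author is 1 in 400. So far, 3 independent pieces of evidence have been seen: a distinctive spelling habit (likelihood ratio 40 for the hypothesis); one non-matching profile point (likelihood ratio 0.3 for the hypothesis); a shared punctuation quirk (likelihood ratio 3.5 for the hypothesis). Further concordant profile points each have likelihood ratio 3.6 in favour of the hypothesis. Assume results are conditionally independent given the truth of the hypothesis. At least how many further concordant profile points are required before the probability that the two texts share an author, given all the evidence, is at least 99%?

6

Prior odds = 0.0025/0.9975 = 1/399.
Combined Bayes factor of the evidence already in hand = 40 × 0.3 × 3.5 = 42.
Odds after that evidence = (1/399) × 42 = 2/19.
Target odds = 0.99/0.01 = 99.
Need 3.6ⁿ ≥ 99 ÷ (2/19) = 940.5.
3.6⁵ = 604.66176 falls short of 940.5 but 3.6⁶ = 34012224/15625 reaches it, so n = 6.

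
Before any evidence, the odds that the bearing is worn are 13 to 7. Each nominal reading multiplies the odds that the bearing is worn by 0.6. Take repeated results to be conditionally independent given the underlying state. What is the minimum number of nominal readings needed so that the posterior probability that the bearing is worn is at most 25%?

Prior odds = 13/7.
Likelihood ratio per nominal reading = 0.6.
Target odds: 0.25 ÷ 0.75 = 1/3.
Need (13/7) × 0.6ⁿ ≤ 1/3, i.e. 0.6ⁿ ≤ 7/39.
0.6³ = 0.216 is still above 7/39 but 0.6⁴ = 0.1296 is at or below it, so n = 4.

4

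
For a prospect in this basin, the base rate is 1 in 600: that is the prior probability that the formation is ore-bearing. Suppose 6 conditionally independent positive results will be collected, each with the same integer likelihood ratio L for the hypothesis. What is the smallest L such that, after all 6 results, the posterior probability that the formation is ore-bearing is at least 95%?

Prior odds = (1/600)/(599/600) = 1/599.
Target odds = 0.95/0.05 = 19.
Need L⁶ ≥ 19 ÷ (1/599) = 11381.
4⁶ = 4096 < 11381 ≤ 15625 = 5⁶, so L = 5.

5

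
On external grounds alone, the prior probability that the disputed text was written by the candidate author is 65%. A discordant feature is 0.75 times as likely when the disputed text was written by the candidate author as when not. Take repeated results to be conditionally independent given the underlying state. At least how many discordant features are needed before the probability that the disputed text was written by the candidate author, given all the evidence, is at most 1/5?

7

Prior odds: 0.65 ÷ 0.35 = 13/7.
Likelihood ratio per discordant feature = 0.75.
Target odds: 0.2 ÷ 0.8 = 0.25.
Require 0.75ⁿ ≤ 0.25 ÷ (13/7) = 7/52.
0.75⁶ = 729/4096 is still above 7/52 but 0.75⁷ = 2187/16384 is at or below it, so n = 7.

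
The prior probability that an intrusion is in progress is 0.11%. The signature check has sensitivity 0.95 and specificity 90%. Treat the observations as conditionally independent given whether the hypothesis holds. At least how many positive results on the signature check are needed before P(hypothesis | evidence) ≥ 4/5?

Prior odds = 0.0011/0.9989 = 11/9989.
False-positive rate = 1 − 0.9 = 0.1; likelihood ratio of a positive = 0.95/0.1 = 9.5.
Target posterior odds = 0.8/0.2 = 4.
Need (11/9989) × 9.5ⁿ ≥ 4, i.e. 9.5ⁿ ≥ 39956/11.
9.5³ = 857.375 falls short of 39956/11 but 9.5⁴ = 8145.0625 reaches it, so n = 4.

4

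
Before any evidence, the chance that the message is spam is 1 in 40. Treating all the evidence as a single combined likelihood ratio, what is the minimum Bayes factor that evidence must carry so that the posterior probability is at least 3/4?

117

Prior odds = 0.025/0.975 = 1/39.
Target odds = 0.75/0.25 = 3.
Required Bayes factor = 3 ÷ (1/39) = 117.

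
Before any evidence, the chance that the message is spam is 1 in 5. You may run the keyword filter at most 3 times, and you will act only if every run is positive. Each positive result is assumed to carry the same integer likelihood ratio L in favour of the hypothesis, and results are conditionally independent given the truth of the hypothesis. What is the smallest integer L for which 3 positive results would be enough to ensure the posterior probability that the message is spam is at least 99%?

8

Prior odds = 0.2/0.8 = 0.25.
Target odds = 0.99/0.01 = 99.
Need L³ ≥ 99 ÷ 0.25 = 396.
7³ = 343 < 396 ≤ 512 = 8³, so L = 8.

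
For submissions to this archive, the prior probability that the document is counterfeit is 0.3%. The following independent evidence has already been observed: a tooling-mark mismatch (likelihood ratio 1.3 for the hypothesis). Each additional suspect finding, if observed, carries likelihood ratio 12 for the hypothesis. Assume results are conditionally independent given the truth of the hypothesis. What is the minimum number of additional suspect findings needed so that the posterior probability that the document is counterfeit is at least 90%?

4

Prior odds = 0.003/0.997 = 3/997.
Bayes factor of the evidence already in hand = 1.3.
Odds after that evidence = (3/997) × 1.3 = 39/9970.
Target odds = 0.9/0.1 = 9.
Need 12ⁿ ≥ 9 ÷ (39/9970) = 29910/13.
12³ = 1728 falls short of 29910/13 but 12⁴ = 20736 reaches it, so n = 4.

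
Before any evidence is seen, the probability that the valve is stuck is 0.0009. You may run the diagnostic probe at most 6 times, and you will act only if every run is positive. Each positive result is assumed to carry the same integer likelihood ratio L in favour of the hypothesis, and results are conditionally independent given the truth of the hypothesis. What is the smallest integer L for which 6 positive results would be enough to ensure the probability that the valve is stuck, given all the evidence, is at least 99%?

Prior odds = 0.0009/0.9991 = 9/9991.
Target odds = 0.99/0.01 = 99.
Need L⁶ ≥ 99 ÷ (9/9991) = 109901.
6⁶ = 46656 < 109901 ≤ 117649 = 7⁶, so L = 7.

7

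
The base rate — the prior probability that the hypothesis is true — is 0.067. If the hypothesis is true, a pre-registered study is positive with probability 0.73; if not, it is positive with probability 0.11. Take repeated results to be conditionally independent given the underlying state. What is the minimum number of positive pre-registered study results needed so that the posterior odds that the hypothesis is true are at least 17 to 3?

Prior odds: 0.067 ÷ 0.933 = 67/933.
Likelihood ratio of a positive = 0.73/0.11 = 73/11.
Target odds = 17/3.
Need (67/933) × (73/11)ⁿ ≥ 17/3, i.e. (73/11)ⁿ ≥ 5287/67.
(73/11)² = 5329/121 falls short of 5287/67 but (73/11)³ = 389017/1331 reaches it, so n = 3.

3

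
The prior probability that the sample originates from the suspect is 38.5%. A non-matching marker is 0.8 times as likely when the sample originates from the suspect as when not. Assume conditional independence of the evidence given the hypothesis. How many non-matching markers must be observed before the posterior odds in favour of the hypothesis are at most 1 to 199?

22

Prior odds = 0.385/0.615 = 77/123.
Likelihood ratio per non-matching marker = 0.8.
Target odds = 1/199.
Require 0.8ⁿ ≤ 1/199 ÷ (77/123) = 123/15323.
0.8²¹ ≈0.00922337 is still above 123/15323 but 0.8²² ≈0.0073787 is at or below it, so n = 22.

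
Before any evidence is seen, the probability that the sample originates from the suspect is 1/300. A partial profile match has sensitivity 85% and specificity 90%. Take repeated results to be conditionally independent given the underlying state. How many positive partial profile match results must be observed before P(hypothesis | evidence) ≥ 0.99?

Prior odds = (1/300)/(299/300) = 1/299.
False-positive rate = 1 − 0.9 = 0.1; likelihood ratio of a positive = 0.85/0.1 = 8.5.
Target odds: 0.99 ÷ 0.01 = 99.
Require 8.5ⁿ ≥ 99 ÷ (1/299) = 29601.
8.5⁴ = 5220.0625 falls short of 29601 but 8.5⁵ = 44370.53125 reaches it, so n = 5.

5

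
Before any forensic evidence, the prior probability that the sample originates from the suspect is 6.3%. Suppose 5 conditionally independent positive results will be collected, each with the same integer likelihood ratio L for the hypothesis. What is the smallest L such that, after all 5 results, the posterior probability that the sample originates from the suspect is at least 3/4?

3

Prior odds = 0.063/0.937 = 63/937.
Target odds = 0.75/0.25 = 3.
Need L⁵ ≥ 3 ÷ (63/937) = 937/21.
2⁵ = 32 < 937/21 ≤ 243 = 3⁵, so L = 3.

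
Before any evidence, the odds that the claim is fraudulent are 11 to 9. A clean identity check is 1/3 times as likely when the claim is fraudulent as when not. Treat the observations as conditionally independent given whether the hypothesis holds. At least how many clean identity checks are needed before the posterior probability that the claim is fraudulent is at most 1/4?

2

Prior odds = 11/9.
Likelihood ratio per clean identity check = 1/3.
Target posterior odds = 0.25/0.75 = 1/3.
Need (11/9) × (1/3)ⁿ ≤ 1/3, i.e. (1/3)ⁿ ≤ 3/11.
(1/3)¹ = 1/3 is still above 3/11 but (1/3)² = 1/9 is at or below it, so n = 2.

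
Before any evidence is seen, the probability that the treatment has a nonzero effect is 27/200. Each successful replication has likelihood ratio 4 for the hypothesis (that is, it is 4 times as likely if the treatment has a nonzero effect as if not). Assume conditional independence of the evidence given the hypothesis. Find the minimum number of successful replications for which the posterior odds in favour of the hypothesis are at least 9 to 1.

Prior odds = 0.135/0.865 = 27/173.
Likelihood ratio per successful replication = 4.
Target odds = 9.
Need (27/173) × 4ⁿ ≥ 9, i.e. 4ⁿ ≥ 173/3.
4² = 16 falls short of 173/3 but 4³ = 64 reaches it, so n = 3.

3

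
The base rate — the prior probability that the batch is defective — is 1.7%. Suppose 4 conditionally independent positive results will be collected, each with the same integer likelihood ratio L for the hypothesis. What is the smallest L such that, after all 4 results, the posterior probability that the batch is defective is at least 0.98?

Prior odds = 0.017/0.983 = 17/983.
Target odds = 0.98/0.02 = 49.
Need L⁴ ≥ 49 ÷ (17/983) = 48167/17.
7⁴ = 2401 < 48167/17 ≤ 4096 = 8⁴, so L = 8.

8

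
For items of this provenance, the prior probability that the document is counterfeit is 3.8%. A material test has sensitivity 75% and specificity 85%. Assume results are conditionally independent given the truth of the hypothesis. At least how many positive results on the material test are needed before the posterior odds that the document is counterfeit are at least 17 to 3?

Prior odds: 0.038 ÷ 0.962 = 19/481.
False-positive rate = 1 − 0.85 = 0.15; likelihood ratio of a positive = 0.75/0.15 = 5.
Target odds = 17/3.
Require 5ⁿ ≥ 17/3 ÷ (19/481) = 8177/57.
5³ = 125 falls short of 8177/57 but 5⁴ = 625 reaches it, so n = 4.

4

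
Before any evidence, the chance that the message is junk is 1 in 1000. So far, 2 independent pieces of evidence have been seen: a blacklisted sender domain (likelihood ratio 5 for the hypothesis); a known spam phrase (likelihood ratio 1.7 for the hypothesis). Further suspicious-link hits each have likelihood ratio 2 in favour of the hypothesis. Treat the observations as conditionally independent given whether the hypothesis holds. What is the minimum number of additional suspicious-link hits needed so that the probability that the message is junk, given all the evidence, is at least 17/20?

10

Prior odds = 0.001/0.999 = 1/999.
Combined Bayes factor of the evidence already in hand = 5 × 1.7 = 8.5.
Odds after that evidence = (1/999) × 8.5 = 17/1998.
Target odds = 0.85/0.15 = 17/3.
Need 2ⁿ ≥ 17/3 ÷ (17/1998) = 666.
2⁹ = 512 falls short of 666 but 2¹⁰ = 1024 reaches it, so n = 10.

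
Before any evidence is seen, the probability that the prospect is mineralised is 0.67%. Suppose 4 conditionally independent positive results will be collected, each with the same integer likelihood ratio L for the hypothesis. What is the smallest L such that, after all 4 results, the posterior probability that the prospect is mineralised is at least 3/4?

5

Prior odds = 0.0067/0.9933 = 67/9933.
Target odds = 0.75/0.25 = 3.
Need L⁴ ≥ 3 ÷ (67/9933) = 29799/67.
4⁴ = 256 < 29799/67 ≤ 625 = 5⁴, so L = 5.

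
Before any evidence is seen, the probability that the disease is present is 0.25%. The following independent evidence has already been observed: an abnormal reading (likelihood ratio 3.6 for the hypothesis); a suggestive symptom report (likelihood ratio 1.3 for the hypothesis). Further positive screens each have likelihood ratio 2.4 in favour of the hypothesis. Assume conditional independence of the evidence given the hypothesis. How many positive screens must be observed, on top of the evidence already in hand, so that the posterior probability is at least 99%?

11

Prior odds = 0.0025/0.9975 = 1/399.
Combined Bayes factor of the evidence already in hand = 3.6 × 1.3 = 4.68.
Odds after that evidence = (1/399) × 4.68 = 39/3325.
Target odds = 0.99/0.01 = 99.
Need 2.4ⁿ ≥ 99 ÷ (39/3325) = 109725/13.
2.4¹⁰ ≈6340.34 falls short of 109725/13 but 2.4¹¹ ≈15216.8 reaches it, so n = 11.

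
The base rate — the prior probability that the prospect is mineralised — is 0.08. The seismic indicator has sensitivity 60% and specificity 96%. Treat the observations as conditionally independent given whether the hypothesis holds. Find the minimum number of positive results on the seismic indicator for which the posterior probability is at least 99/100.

Prior odds = 0.08/0.92 = 2/23.
False-positive rate = 1 − 0.96 = 0.04; likelihood ratio of a positive = 0.6/0.04 = 15.
Target posterior odds = 0.99/0.01 = 99.
Require 15ⁿ ≥ 99 ÷ (2/23) = 1138.5.
15² = 225 falls short of 1138.5 but 15³ = 3375 reaches it, so n = 3.

3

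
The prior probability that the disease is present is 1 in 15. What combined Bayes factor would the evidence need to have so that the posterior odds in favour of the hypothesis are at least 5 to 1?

70

Prior odds = (1/15)/(14/15) = 1/14.
Target odds = 5.
Required Bayes factor = 5 ÷ (1/14) = 70.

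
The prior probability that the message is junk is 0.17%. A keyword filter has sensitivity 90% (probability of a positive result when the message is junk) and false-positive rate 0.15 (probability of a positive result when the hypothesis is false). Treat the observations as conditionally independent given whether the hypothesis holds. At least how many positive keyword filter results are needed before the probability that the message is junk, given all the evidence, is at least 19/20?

6

Prior odds = 0.0017/0.9983 = 17/9983.
Likelihood ratio of a positive result = 0.9/0.15 = 6.
Target posterior odds = 0.95/0.05 = 19.
Require 6ⁿ ≥ 19 ÷ (17/9983) = 189677/17.
6⁵ = 7776 falls short of 189677/17 but 6⁶ = 46656 reaches it, so n = 6.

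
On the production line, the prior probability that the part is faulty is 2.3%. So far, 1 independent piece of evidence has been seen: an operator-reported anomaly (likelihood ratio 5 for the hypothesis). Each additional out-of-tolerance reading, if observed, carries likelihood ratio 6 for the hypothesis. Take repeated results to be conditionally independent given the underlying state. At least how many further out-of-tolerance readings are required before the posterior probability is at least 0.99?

Prior odds = 0.023/0.977 = 23/977.
Bayes factor of the evidence already in hand = 5.
Odds after that evidence = (23/977) × 5 = 115/977.
Target odds = 0.99/0.01 = 99.
Need 6ⁿ ≥ 99 ÷ (115/977) = 96723/115.
6³ = 216 falls short of 96723/115 but 6⁴ = 1296 reaches it, so n = 4.

4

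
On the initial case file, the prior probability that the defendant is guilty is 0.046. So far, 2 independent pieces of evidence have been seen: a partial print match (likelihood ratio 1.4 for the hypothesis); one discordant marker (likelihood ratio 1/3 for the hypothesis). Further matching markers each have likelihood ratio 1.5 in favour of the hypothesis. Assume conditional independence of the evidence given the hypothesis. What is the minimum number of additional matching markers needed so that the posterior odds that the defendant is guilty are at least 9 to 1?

15

Prior odds = 0.046/0.954 = 23/477.
Combined Bayes factor of the evidence already in hand = 1.4 × (1/3) = 7/15.
Odds after that evidence = (23/477) × 7/15 = 161/7155.
Target odds = 9.
Need 1.5ⁿ ≥ 9 ÷ (161/7155) = 64395/161.
1.5¹⁴ = 4782969/16384 falls short of 64395/161 but 1.5¹⁵ = 14348907/32768 reaches it, so n = 15.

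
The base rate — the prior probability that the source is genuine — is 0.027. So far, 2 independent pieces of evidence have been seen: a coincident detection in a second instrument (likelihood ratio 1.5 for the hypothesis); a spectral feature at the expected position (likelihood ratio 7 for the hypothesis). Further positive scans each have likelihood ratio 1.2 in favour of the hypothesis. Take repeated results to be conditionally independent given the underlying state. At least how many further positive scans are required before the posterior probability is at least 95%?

23

Prior odds = 0.027/0.973 = 27/973.
Combined Bayes factor of the evidence already in hand = 1.5 × 7 = 10.5.
Odds after that evidence = (27/973) × 10.5 = 81/278.
Target odds = 0.95/0.05 = 19.
Need 1.2ⁿ ≥ 19 ÷ (81/278) = 5282/81.
1.2²² ≈55.2061 falls short of 5282/81 but 1.2²³ ≈66.2474 reaches it, so n = 23.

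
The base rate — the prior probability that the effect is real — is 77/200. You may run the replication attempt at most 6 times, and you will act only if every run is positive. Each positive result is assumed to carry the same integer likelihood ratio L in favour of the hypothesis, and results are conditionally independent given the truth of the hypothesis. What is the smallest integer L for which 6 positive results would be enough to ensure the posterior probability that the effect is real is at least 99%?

3

Prior odds = 0.385/0.615 = 77/123.
Target odds = 0.99/0.01 = 99.
Need L⁶ ≥ 99 ÷ (77/123) = 1107/7.
2⁶ = 64 < 1107/7 ≤ 729 = 3⁶, so L = 3.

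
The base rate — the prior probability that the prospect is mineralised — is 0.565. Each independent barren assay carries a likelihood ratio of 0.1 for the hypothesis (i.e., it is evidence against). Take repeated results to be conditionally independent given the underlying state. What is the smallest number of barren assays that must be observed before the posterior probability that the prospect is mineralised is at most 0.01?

Prior odds = 0.565/0.435 = 113/87.
Likelihood ratio per barren assay = 0.1.
Target odds: 0.01 ÷ 0.99 = 1/99.
Require 0.1ⁿ ≤ 1/99 ÷ (113/87) = 29/3729.
0.1² = 0.01 is still above 29/3729 but 0.1³ = 0.001 is at or below it, so n = 3.

3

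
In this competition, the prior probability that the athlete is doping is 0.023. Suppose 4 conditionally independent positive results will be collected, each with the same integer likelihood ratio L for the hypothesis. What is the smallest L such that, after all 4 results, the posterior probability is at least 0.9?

5

Prior odds = 0.023/0.977 = 23/977.
Target odds = 0.9/0.1 = 9.
Need L⁴ ≥ 9 ÷ (23/977) = 8793/23.
4⁴ = 256 < 8793/23 ≤ 625 = 5⁴, so L = 5.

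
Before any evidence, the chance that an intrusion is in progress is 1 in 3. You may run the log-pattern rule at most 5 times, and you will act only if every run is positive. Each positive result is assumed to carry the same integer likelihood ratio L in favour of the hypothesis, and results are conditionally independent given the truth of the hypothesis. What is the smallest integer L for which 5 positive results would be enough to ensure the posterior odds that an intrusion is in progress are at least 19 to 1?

3

Prior odds = (1/3)/(2/3) = 0.5.
Target odds = 19.
Need L⁵ ≥ 19 ÷ 0.5 = 38.
2⁵ = 32 < 38 ≤ 243 = 3⁵, so L = 3.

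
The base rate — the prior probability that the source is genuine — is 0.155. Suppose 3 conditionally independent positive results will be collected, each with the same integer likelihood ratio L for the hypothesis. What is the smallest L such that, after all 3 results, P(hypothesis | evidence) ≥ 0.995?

Prior odds = 0.155/0.845 = 31/169.
Target odds = 0.995/0.005 = 199.
Need L³ ≥ 199 ÷ (31/169) = 33631/31.
10³ = 1000 < 33631/31 ≤ 1331 = 11³, so L = 11.

11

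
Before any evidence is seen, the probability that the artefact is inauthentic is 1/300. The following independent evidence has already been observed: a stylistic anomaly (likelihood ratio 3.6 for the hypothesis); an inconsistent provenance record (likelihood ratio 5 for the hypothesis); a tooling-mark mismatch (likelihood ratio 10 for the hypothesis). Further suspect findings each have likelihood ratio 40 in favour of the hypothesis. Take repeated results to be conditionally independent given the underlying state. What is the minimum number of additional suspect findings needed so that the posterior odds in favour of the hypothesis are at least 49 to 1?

Prior odds = (1/300)/(299/300) = 1/299.
Combined Bayes factor of the evidence already in hand = 3.6 × 5 × 10 = 180.
Odds after that evidence = (1/299) × 180 = 180/299.
Target odds = 49.
Need 40ⁿ ≥ 49 ÷ (180/299) = 14651/180.
40¹ = 40 falls short of 14651/180 but 40² = 1600 reaches it, so n = 2.

2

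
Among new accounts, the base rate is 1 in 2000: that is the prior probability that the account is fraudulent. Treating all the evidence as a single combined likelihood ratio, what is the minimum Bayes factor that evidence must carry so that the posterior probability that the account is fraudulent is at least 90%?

Prior odds = 0.0005/0.9995 = 1/1999.
Target odds = 0.9/0.1 = 9.
Required Bayes factor = 9 ÷ (1/1999) = 17991.

17991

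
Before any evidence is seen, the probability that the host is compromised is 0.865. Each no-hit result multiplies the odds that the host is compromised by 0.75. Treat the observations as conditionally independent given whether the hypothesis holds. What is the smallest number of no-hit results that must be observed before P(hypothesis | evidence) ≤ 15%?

Prior odds = 0.865/0.135 = 173/27.
Likelihood ratio per no-hit result = 0.75.
Target posterior odds = 0.15/0.85 = 3/17.
Require 0.75ⁿ ≤ 3/17 ÷ (173/27) = 81/2941.
0.75¹² = 531441/16777216 is still above 81/2941 but 0.75¹³ = 1594323/67108864 is at or below it, so n = 13.

13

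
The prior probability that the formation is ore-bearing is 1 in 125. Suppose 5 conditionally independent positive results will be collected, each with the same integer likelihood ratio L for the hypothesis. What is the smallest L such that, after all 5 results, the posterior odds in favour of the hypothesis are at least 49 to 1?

6

Prior odds = 0.008/0.992 = 1/124.
Target odds = 49.
Need L⁵ ≥ 49 ÷ (1/124) = 6076.
5⁵ = 3125 < 6076 ≤ 7776 = 6⁵, so L = 6.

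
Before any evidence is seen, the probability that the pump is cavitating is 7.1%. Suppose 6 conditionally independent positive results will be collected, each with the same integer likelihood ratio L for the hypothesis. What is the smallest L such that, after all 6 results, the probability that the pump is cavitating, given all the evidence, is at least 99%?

4

Prior odds = 0.071/0.929 = 71/929.
Target odds = 0.99/0.01 = 99.
Need L⁶ ≥ 99 ÷ (71/929) = 91971/71.
3⁶ = 729 < 91971/71 ≤ 4096 = 4⁶, so L = 4.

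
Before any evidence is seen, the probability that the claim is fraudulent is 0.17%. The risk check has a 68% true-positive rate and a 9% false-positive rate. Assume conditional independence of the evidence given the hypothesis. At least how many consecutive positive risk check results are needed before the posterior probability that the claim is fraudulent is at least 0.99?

6

Prior odds = 0.0017/0.9983 = 17/9983.
Likelihood ratio of a positive result = 0.68/0.09 = 68/9.
Target odds: 0.99 ÷ 0.01 = 99.
Need (17/9983) × (68/9)ⁿ ≥ 99, i.e. (68/9)ⁿ ≥ 988317/17.
(68/9)⁵ ≈24622.5 falls short of 988317/17 but (68/9)⁶ ≈186037 reaches it, so n = 6.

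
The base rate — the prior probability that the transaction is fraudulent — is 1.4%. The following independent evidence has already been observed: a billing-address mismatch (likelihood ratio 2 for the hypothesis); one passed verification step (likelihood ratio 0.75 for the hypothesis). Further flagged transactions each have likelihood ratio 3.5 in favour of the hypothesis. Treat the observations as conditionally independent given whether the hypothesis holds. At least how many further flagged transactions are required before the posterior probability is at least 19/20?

Prior odds = 0.014/0.986 = 7/493.
Combined Bayes factor of the evidence already in hand = 2 × 0.75 = 1.5.
Odds after that evidence = (7/493) × 1.5 = 21/986.
Target odds = 0.95/0.05 = 19.
Need 3.5ⁿ ≥ 19 ÷ (21/986) = 18734/21.
3.5⁵ = 525.21875 falls short of 18734/21 but 3.5⁶ = 1838.265625 reaches it, so n = 6.

6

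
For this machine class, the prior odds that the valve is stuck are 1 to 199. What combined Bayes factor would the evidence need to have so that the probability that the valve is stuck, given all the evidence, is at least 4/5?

796

Prior odds = 1/199.
Target odds = 0.8/0.2 = 4.
Required Bayes factor = 4 ÷ (1/199) = 796.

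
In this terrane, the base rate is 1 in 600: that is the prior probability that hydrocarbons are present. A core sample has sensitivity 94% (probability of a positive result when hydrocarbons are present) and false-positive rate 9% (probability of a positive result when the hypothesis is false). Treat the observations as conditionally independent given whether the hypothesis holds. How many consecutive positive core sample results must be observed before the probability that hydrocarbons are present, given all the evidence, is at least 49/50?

Prior odds: (1/600) ÷ (599/600) = 1/599.
Likelihood ratio of a positive result = 0.94/0.09 = 94/9.
Target posterior odds = 0.98/0.02 = 49.
Need (1/599) × (94/9)ⁿ ≥ 49, i.e. (94/9)ⁿ ≥ 29351.
(94/9)⁴ = 78074896/6561 falls short of 29351 but (94/9)⁵ ≈124287 reaches it, so n = 5.

5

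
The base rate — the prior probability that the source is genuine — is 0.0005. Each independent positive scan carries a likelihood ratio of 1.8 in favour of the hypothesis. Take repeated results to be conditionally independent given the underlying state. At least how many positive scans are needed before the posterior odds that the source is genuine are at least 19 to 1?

Prior odds: 0.0005 ÷ 0.9995 = 1/1999.
Likelihood ratio per positive scan = 1.8.
Target odds = 19.
Require 1.8ⁿ ≥ 19 ÷ (1/1999) = 37981.
1.8¹⁷ ≈21859.1 falls short of 37981 but 1.8¹⁸ ≈39346.4 reaches it, so n = 18.

18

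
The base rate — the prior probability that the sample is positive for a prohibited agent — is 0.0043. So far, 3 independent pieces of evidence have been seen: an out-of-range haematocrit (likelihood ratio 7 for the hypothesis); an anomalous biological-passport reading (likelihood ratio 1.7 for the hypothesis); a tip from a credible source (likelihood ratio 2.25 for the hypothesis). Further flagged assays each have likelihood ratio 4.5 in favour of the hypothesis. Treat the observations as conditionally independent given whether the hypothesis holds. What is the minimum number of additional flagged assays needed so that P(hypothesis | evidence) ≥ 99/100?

Prior odds = 0.0043/0.9957 = 43/9957.
Combined Bayes factor of the evidence already in hand = 7 × 1.7 × 2.25 = 26.775.
Odds after that evidence = (43/9957) × 26.775 = 15351/132760.
Target odds = 0.99/0.01 = 99.
Need 4.5ⁿ ≥ 99 ÷ (15351/132760) = 4381080/5117.
4.5⁴ = 410.0625 falls short of 4381080/5117 but 4.5⁵ = 1845.28125 reaches it, so n = 5.

5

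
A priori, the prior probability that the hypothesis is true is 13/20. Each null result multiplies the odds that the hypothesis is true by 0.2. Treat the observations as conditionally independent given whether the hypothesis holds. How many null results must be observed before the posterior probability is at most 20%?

Prior odds = 0.65/0.35 = 13/7.
Likelihood ratio per null result = 0.2.
Target odds: 0.2 ÷ 0.8 = 0.25.
Require 0.2ⁿ ≤ 0.25 ÷ (13/7) = 7/52.
0.2¹ = 0.2 is still above 7/52 but 0.2² = 0.04 is at or below it, so n = 2.

2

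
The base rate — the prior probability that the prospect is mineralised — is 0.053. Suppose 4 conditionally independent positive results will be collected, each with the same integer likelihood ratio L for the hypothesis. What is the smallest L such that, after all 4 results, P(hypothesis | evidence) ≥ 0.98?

6

Prior odds = 0.053/0.947 = 53/947.
Target odds = 0.98/0.02 = 49.
Need L⁴ ≥ 49 ÷ (53/947) = 46403/53.
5⁴ = 625 < 46403/53 ≤ 1296 = 6⁴, so L = 6.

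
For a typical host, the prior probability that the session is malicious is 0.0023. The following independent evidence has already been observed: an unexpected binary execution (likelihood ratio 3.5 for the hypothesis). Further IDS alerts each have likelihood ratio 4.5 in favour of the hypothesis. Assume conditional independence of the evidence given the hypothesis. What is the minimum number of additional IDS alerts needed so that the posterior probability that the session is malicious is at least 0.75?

4

Prior odds = 0.0023/0.9977 = 23/9977.
Bayes factor of the evidence already in hand = 3.5.
Odds after that evidence = (23/9977) × 3.5 = 161/19954.
Target odds = 0.75/0.25 = 3.
Need 4.5ⁿ ≥ 3 ÷ (161/19954) = 59862/161.
4.5³ = 91.125 falls short of 59862/161 but 4.5⁴ = 410.0625 reaches it, so n = 4.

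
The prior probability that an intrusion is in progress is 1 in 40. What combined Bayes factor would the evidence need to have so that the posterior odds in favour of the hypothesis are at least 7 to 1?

Prior odds = 0.025/0.975 = 1/39.
Target odds = 7.
Required Bayes factor = 7 ÷ (1/39) = 273.

273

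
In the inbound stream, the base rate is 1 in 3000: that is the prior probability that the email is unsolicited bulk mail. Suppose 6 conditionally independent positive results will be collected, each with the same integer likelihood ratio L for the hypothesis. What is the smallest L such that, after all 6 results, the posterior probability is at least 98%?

8

Prior odds = (1/3000)/(2999/3000) = 1/2999.
Target odds = 0.98/0.02 = 49.
Need L⁶ ≥ 49 ÷ (1/2999) = 146951.
7⁶ = 117649 < 146951 ≤ 262144 = 8⁶, so L = 8.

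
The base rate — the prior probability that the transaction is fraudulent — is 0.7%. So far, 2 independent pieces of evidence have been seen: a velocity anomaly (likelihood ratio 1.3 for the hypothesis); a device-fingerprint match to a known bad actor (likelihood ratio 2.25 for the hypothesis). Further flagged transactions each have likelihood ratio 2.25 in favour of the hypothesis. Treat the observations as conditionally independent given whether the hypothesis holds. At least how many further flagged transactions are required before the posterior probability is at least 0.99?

11

Prior odds = 0.007/0.993 = 7/993.
Combined Bayes factor of the evidence already in hand = 1.3 × 2.25 = 2.925.
Odds after that evidence = (7/993) × 2.925 = 273/13240.
Target odds = 0.99/0.01 = 99.
Need 2.25ⁿ ≥ 99 ÷ (273/13240) = 436920/91.
2.25¹⁰ ≈3325.26 falls short of 436920/91 but 2.25¹¹ ≈7481.83 reaches it, so n = 11.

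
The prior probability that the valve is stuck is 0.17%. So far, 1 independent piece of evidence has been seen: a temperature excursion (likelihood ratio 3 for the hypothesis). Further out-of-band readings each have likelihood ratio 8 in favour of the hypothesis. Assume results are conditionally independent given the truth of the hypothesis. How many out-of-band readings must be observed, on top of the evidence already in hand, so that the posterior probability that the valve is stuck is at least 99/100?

5

Prior odds = 0.0017/0.9983 = 17/9983.
Bayes factor of the evidence already in hand = 3.
Odds after that evidence = (17/9983) × 3 = 51/9983.
Target odds = 0.99/0.01 = 99.
Need 8ⁿ ≥ 99 ÷ (51/9983) = 329439/17.
8⁴ = 4096 falls short of 329439/17 but 8⁵ = 32768 reaches it, so n = 5.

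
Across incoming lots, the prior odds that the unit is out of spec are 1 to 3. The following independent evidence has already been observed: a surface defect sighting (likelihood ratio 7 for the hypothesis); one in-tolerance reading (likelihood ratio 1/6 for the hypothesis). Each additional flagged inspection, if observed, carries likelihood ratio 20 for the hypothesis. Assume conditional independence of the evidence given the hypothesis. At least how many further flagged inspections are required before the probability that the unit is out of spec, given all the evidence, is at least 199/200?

3

Prior odds = 1/3.
Combined Bayes factor of the evidence already in hand = 7 × (1/6) = 7/6.
Odds after that evidence = (1/3) × 7/6 = 7/18.
Target odds = 0.995/0.005 = 199.
Need 20ⁿ ≥ 199 ÷ (7/18) = 3582/7.
20² = 400 falls short of 3582/7 but 20³ = 8000 reaches it, so n = 3.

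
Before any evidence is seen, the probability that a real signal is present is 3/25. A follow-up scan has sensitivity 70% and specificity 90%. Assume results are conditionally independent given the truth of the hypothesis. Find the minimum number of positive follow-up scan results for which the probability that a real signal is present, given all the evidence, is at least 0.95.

Prior odds = 0.12/0.88 = 3/22.
False-positive rate = 1 − 0.9 = 0.1; likelihood ratio of a positive = 0.7/0.1 = 7.
Target odds: 0.95 ÷ 0.05 = 19.
Require 7ⁿ ≥ 19 ÷ (3/22) = 418/3.
7² = 49 falls short of 418/3 but 7³ = 343 reaches it, so n = 3.

3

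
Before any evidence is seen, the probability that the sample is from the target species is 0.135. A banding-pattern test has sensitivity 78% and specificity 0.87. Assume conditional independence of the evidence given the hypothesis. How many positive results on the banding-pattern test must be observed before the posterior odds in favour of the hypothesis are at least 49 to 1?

Prior odds = 0.135/0.865 = 27/173.
False-positive rate = 1 − 0.87 = 0.13; likelihood ratio of a positive = 0.78/0.13 = 6.
Target odds = 49.
Require 6ⁿ ≥ 49 ÷ (27/173) = 8477/27.
6³ = 216 falls short of 8477/27 but 6⁴ = 1296 reaches it, so n = 4.

4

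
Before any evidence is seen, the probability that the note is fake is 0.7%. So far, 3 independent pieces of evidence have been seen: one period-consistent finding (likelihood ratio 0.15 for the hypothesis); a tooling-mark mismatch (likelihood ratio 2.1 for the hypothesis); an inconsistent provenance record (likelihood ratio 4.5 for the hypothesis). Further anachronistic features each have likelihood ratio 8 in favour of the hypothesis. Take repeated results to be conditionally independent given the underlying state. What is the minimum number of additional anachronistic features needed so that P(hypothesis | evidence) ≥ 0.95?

4

Prior odds = 0.007/0.993 = 7/993.
Combined Bayes factor of the evidence already in hand = 0.15 × 2.1 × 4.5 = 1.4175.
Odds after that evidence = (7/993) × 1.4175 = 1323/132400.
Target odds = 0.95/0.05 = 19.
Need 8ⁿ ≥ 19 ÷ (1323/132400) = 2515600/1323.
8³ = 512 falls short of 2515600/1323 but 8⁴ = 4096 reaches it, so n = 4.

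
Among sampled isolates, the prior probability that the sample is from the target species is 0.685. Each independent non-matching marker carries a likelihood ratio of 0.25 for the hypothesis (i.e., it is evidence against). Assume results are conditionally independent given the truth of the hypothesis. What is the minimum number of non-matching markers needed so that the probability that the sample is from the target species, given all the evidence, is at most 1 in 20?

3

Prior odds: 0.685 ÷ 0.315 = 137/63.
Likelihood ratio per non-matching marker = 0.25.
Target odds: 0.05 ÷ 0.95 = 1/19.
Require 0.25ⁿ ≤ 1/19 ÷ (137/63) = 63/2603.
0.25² = 0.0625 is still above 63/2603 but 0.25³ = 0.015625 is at or below it, so n = 3.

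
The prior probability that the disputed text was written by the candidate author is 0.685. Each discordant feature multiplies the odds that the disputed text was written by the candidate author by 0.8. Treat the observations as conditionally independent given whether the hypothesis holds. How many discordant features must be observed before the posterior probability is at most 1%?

25

Prior odds: 0.685 ÷ 0.315 = 137/63.
Likelihood ratio per discordant feature = 0.8.
Target posterior odds = 0.01/0.99 = 1/99.
Require 0.8ⁿ ≤ 1/99 ÷ (137/63) = 7/1507.
0.8²⁴ ≈0.00472237 is still above 7/1507 but 0.8²⁵ ≈0.00377789 is at or below it, so n = 25.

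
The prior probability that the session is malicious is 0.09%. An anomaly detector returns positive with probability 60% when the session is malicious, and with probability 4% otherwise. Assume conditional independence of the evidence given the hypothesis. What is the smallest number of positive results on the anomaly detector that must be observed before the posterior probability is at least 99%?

5

Prior odds = 0.0009/0.9991 = 9/9991.
Likelihood ratio of a positive result = 0.6/0.04 = 15.
Target odds: 0.99 ÷ 0.01 = 99.
Require 15ⁿ ≥ 99 ÷ (9/9991) = 109901.
15⁴ = 50625 falls short of 109901 but 15⁵ = 759375 reaches it, so n = 5.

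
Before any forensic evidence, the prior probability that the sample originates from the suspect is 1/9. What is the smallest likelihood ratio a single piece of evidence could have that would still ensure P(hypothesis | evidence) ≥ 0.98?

392

Prior odds = (1/9)/(8/9) = 0.125.
Target odds = 0.98/0.02 = 49.
Required Bayes factor = 49 ÷ 0.125 = 392.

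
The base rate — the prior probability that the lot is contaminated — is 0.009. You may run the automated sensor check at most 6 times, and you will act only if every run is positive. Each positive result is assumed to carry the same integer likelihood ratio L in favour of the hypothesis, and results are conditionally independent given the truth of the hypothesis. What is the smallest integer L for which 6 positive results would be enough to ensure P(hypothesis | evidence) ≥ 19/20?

Prior odds = 0.009/0.991 = 9/991.
Target odds = 0.95/0.05 = 19.
Need L⁶ ≥ 19 ÷ (9/991) = 18829/9.
3⁶ = 729 < 18829/9 ≤ 4096 = 4⁶, so L = 4.

4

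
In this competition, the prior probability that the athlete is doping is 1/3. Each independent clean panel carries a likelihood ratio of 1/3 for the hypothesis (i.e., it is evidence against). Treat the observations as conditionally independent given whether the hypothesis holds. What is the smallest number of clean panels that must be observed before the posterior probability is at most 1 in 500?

6

Prior odds: (1/3) ÷ (2/3) = 0.5.
Likelihood ratio per clean panel = 1/3.
Target odds: 0.002 ÷ 0.998 = 1/499.
Require (1/3)ⁿ ≤ 1/499 ÷ 0.5 = 2/499.
(1/3)⁵ = 1/243 is still above 2/499 but (1/3)⁶ = 1/729 is at or below it, so n = 6.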